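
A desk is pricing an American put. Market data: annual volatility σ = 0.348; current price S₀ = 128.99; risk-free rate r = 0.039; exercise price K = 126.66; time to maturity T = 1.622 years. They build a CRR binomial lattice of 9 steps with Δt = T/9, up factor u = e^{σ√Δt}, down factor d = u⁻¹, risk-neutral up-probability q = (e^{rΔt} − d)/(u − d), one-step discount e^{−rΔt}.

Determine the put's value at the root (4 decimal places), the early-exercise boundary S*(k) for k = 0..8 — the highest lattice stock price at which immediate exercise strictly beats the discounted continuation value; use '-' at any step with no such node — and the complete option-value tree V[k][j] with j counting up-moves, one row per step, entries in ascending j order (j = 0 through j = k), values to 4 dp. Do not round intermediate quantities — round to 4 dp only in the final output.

params: Δt=0.18022 u=1.15921 d=0.86266 q=0.48692 e^(-rΔt)=0.99300
t_9 payoffs: 92.5319 80.8002 65.0355 43.8516 15.3855 0.0000 0.0000 0.0000 0.0000 0.0000
t_8: node(8,0) S=39.5614 payoff=87.0986 vs cont=86.2114 → 87.0986 [stop]  node(8,1) S=53.1610 payoff=73.4990 vs cont=72.6119 → 73.4990 [stop]  node(8,2) S=71.4355 payoff=55.2245 vs cont=54.3374 → 55.2245 [stop]  node(8,3) S=95.9920 payoff=30.6680 vs cont=29.7809 → 30.6680 [stop]  node(8,4) S=128.9900 payoff=0.0000 vs cont=7.8387 → 7.8387 [wait]  node(8,5) S=173.3313 payoff=0.0000 vs cont=0.0000 → 0.0000 [wait]  node(8,6) S=232.9153 payoff=0.0000 vs cont=0.0000 → 0.0000 [wait]  node(8,7) S=312.9818 payoff=0.0000 vs cont=0.0000 → 0.0000 [wait]  node(8,8) S=420.5717 payoff=0.0000 vs cont=0.0000 → 0.0000 [wait]  ⇒ S*(8)=95.9920
t_7: node(7,0) S=45.8598 payoff=80.8002 vs cont=79.9130 → 80.8002 [stop]  node(7,1) S=61.6245 payoff=65.0355 vs cont=64.1483 → 65.0355 [stop]  node(7,2) S=82.8084 payoff=43.8516 vs cont=42.9644 → 43.8516 [stop]  node(7,3) S=111.2745 payoff=15.3855 vs cont=19.4151 → 19.4151 [wait]  node(7,4) S=149.5259 payoff=0.0000 vs cont=3.9937 → 3.9937 [wait]  node(7,5) S=200.9266 payoff=0.0000 vs cont=0.0000 → 0.0000 [wait]  node(7,6) S=269.9967 payoff=0.0000 vs cont=0.0000 → 0.0000 [wait]  node(7,7) S=362.8102 payoff=0.0000 vs cont=0.0000 → 0.0000 [wait]  ⇒ S*(7)=82.8084
t_6: node(6,0) S=53.1610 payoff=73.4990 vs cont=72.6119 → 73.4990 [stop]  node(6,1) S=71.4355 payoff=55.2245 vs cont=54.3374 → 55.2245 [stop]  node(6,2) S=95.9920 payoff=30.6680 vs cont=31.7292 → 31.7292 [wait]  node(6,3) S=128.9900 payoff=0.0000 vs cont=11.8227 → 11.8227 [wait]  node(6,4) S=173.3313 payoff=0.0000 vs cont=2.0348 → 2.0348 [wait]  node(6,5) S=232.9153 payoff=0.0000 vs cont=0.0000 → 0.0000 [wait]  node(6,6) S=312.9818 payoff=0.0000 vs cont=0.0000 → 0.0000 [wait]  ⇒ S*(6)=71.4355
t_5: node(5,0) S=61.6245 payoff=65.0355 vs cont=64.1483 → 65.0355 [stop]  node(5,1) S=82.8084 payoff=43.8516 vs cont=43.4775 → 43.8516 [stop]  node(5,2) S=111.2745 payoff=15.3855 vs cont=21.8820 → 21.8820 [wait]  node(5,3) S=149.5259 payoff=0.0000 vs cont=7.0074 → 7.0074 [wait]  node(5,4) S=200.9266 payoff=0.0000 vs cont=1.0367 → 1.0367 [wait]  node(5,5) S=269.9967 payoff=0.0000 vs cont=0.0000 → 0.0000 [wait]  ⇒ S*(5)=82.8084
t_4: node(4,0) S=71.4355 payoff=55.2245 vs cont=54.3374 → 55.2245 [stop]  node(4,1) S=95.9920 payoff=30.6680 vs cont=32.9220 → 32.9220 [wait]  node(4,2) S=128.9900 payoff=0.0000 vs cont=14.5367 → 14.5367 [wait]  node(4,3) S=173.3313 payoff=0.0000 vs cont=4.0714 → 4.0714 [wait]  node(4,4) S=232.9153 payoff=0.0000 vs cont=0.5282 → 0.5282 [wait]  ⇒ S*(4)=71.4355
t_3: node(3,0) S=82.8084 payoff=43.8516 vs cont=44.0543 → 44.0543 [wait]  node(3,1) S=111.2745 payoff=15.3855 vs cont=23.8020 → 23.8020 [wait]  node(3,2) S=149.5259 payoff=0.0000 vs cont=9.3749 → 9.3749 [wait]  node(3,3) S=200.9266 payoff=0.0000 vs cont=2.3297 → 2.3297 [wait]  ⇒ S*(3)=-
t_2: node(2,0) S=95.9920 payoff=30.6680 vs cont=33.9536 → 33.9536 [wait]  node(2,1) S=128.9900 payoff=0.0000 vs cont=16.6596 → 16.6596 [wait]  node(2,2) S=173.3313 payoff=0.0000 vs cont=5.9028 → 5.9028 [wait]  ⇒ S*(2)=-
t_1: node(1,0) S=111.2745 payoff=15.3855 vs cont=25.3540 → 25.3540 [wait]  node(1,1) S=149.5259 payoff=0.0000 vs cont=11.3419 → 11.3419 [wait]  ⇒ S*(1)=-
t_0: node(0,0) S=128.9900 payoff=0.0000 vs cont=18.4015 → 18.4015 [wait]  ⇒ S*(0)=-

price = 18.4015
boundary = - - - - 71.4355 82.8084 71.4355 82.8084 95.9920
tree:
18.4015
25.3540 11.3419
33.9536 16.6596 5.9028
44.0543 23.8020 9.3749 2.3297
55.2245 32.9220 14.5367 4.0714 0.5282
65.0355 43.8516 21.8820 7.0074 1.0367 0.0000
73.4990 55.2245 31.7292 11.8227 2.0348 0.0000 0.0000
80.8002 65.0355 43.8516 19.4151 3.9937 0.0000 0.0000 0.0000
87.0986 73.4990 55.2245 30.6680 7.8387 0.0000 0.0000 0.0000 0.0000
92.5319 80.8002 65.0355 43.8516 15.3855 0.0000 0.0000 0.0000 0.0000 0.0000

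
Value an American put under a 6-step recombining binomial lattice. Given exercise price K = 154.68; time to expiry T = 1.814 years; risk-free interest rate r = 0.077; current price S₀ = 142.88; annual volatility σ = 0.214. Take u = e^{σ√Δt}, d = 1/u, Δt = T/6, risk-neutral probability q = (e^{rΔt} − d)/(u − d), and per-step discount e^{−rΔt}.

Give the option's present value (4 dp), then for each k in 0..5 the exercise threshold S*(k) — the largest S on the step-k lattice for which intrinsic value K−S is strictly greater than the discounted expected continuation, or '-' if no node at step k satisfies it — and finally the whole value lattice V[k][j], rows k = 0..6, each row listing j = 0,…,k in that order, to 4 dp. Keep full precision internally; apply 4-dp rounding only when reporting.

price = 16.3476
boundary = - 127.0191 112.9189 127.0191 112.9189 127.0191
tree:
16.3476
27.6609 8.5042
41.7611 15.6138 3.5023
54.2960 27.6609 7.1876 0.8720
65.4395 41.7611 14.3677 2.0780 0.0000
75.3460 54.2960 27.6609 4.9518 0.0000 0.0000
84.1527 65.4395 41.7611 11.8000 0.0000 0.0000 0.0000

Δt=0.30233  u=1.12487  d=0.88899  q=0.57047  discount=0.97699
step 6 (expiry): payoffs max(K−S,0) = 84.1527 65.4395 41.7611 11.8000 0.0000 0.0000 0.0000
step 5: (k=5,j=0): S=79.3340, (K−S)⁺=75.3460, hold=71.7867 ⇒ V=75.3460 exercise | (k=5,j=1): S=100.3840, (K−S)⁺=54.2960, hold=50.7367 ⇒ V=54.2960 exercise | (k=5,j=2): S=127.0191, (K−S)⁺=27.6609, hold=24.1016 ⇒ V=27.6609 exercise | (k=5,j=3): S=160.7214, (K−S)⁺=0.0000, hold=4.9518 ⇒ V=4.9518 continue | (k=5,j=4): S=203.3661, (K−S)⁺=0.0000, hold=0.0000 ⇒ V=0.0000 continue | (k=5,j=5): S=257.3258, (K−S)⁺=0.0000, hold=0.0000 ⇒ V=0.0000 continue  boundary S*=127.0191
step 4: (k=4,j=0): S=89.2405, (K−S)⁺=65.4395, hold=61.8802 ⇒ V=65.4395 exercise | (k=4,j=1): S=112.9189, (K−S)⁺=41.7611, hold=38.2018 ⇒ V=41.7611 exercise | (k=4,j=2): S=142.8800, (K−S)⁺=11.8000, hold=14.3677 ⇒ V=14.3677 continue | (k=4,j=3): S=180.7907, (K−S)⁺=0.0000, hold=2.0780 ⇒ V=2.0780 continue | (k=4,j=4): S=228.7605, (K−S)⁺=0.0000, hold=0.0000 ⇒ V=0.0000 continue  boundary S*=112.9189
step 3: (k=3,j=0): S=100.3840, (K−S)⁺=54.2960, hold=50.7367 ⇒ V=54.2960 exercise | (k=3,j=1): S=127.0191, (K−S)⁺=27.6609, hold=25.5327 ⇒ V=27.6609 exercise | (k=3,j=2): S=160.7214, (K−S)⁺=0.0000, hold=7.1876 ⇒ V=7.1876 continue | (k=3,j=3): S=203.3661, (K−S)⁺=0.0000, hold=0.8720 ⇒ V=0.8720 continue  boundary S*=127.0191
step 2: (k=2,j=0): S=112.9189, (K−S)⁺=41.7611, hold=38.2018 ⇒ V=41.7611 exercise | (k=2,j=1): S=142.8800, (K−S)⁺=11.8000, hold=15.6138 ⇒ V=15.6138 continue | (k=2,j=2): S=180.7907, (K−S)⁺=0.0000, hold=3.5023 ⇒ V=3.5023 continue  boundary S*=112.9189
step 1: (k=1,j=0): S=127.0191, (K−S)⁺=27.6609, hold=26.2271 ⇒ V=27.6609 exercise | (k=1,j=1): S=160.7214, (K−S)⁺=0.0000, hold=8.5042 ⇒ V=8.5042 continue  boundary S*=127.0191
step 0: (k=0,j=0): S=142.8800, (K−S)⁺=11.8000, hold=16.3476 ⇒ V=16.3476 continue  boundary S*=-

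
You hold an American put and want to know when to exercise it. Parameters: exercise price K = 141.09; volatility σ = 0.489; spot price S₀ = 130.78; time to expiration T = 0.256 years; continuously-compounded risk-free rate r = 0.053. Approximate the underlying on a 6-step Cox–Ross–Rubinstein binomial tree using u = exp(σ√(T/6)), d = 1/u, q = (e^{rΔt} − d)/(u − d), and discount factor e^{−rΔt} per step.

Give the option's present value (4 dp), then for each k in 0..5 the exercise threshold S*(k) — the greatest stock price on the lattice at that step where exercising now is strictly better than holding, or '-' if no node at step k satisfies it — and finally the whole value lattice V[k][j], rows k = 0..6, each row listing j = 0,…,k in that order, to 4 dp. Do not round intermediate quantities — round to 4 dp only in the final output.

price = 18.6595
boundary = - - - 96.5918 106.8581 118.2155
tree:
18.6595
25.9173 11.0692
34.6957 16.7522 5.1093
44.4982 24.4884 8.6470 1.3909
53.7781 34.2319 14.2958 2.7120 0.0000
62.1665 44.4982 22.8745 5.2878 0.0000 0.0000
69.7489 53.7781 34.2319 10.3100 0.0000 0.0000 0.0000

Δt=0.04267  u=1.10628  d=0.90393  q=0.48596  discount=0.99774
step 6 (expiry): payoffs max(K−S,0) = 69.7489 53.7781 34.2319 10.3100 0.0000 0.0000 0.0000
step 5: (k=5,j=0): S=78.9235, (K−S)⁺=62.1665, hold=61.8478 ⇒ V=62.1665 exercise | (k=5,j=1): S=96.5918, (K−S)⁺=44.4982, hold=44.1795 ⇒ V=44.4982 exercise | (k=5,j=2): S=118.2155, (K−S)⁺=22.8745, hold=22.5558 ⇒ V=22.8745 exercise | (k=5,j=3): S=144.6799, (K−S)⁺=0.0000, hold=5.2878 ⇒ V=5.2878 continue | (k=5,j=4): S=177.0689, (K−S)⁺=0.0000, hold=0.0000 ⇒ V=0.0000 continue | (k=5,j=5): S=216.7086, (K−S)⁺=0.0000, hold=0.0000 ⇒ V=0.0000 continue  boundary S*=118.2155
step 4: (k=4,j=0): S=87.3119, (K−S)⁺=53.7781, hold=53.4594 ⇒ V=53.7781 exercise | (k=4,j=1): S=106.8581, (K−S)⁺=34.2319, hold=33.9132 ⇒ V=34.2319 exercise | (k=4,j=2): S=130.7800, (K−S)⁺=10.3100, hold=14.2958 ⇒ V=14.2958 continue | (k=4,j=3): S=160.0572, (K−S)⁺=0.0000, hold=2.7120 ⇒ V=2.7120 continue | (k=4,j=4): S=195.8886, (K−S)⁺=0.0000, hold=0.0000 ⇒ V=0.0000 continue  boundary S*=106.8581
step 3: (k=3,j=0): S=96.5918, (K−S)⁺=44.4982, hold=44.1795 ⇒ V=44.4982 exercise | (k=3,j=1): S=118.2155, (K−S)⁺=22.8745, hold=24.4884 ⇒ V=24.4884 continue | (k=3,j=2): S=144.6799, (K−S)⁺=0.0000, hold=8.6470 ⇒ V=8.6470 continue | (k=3,j=3): S=177.0689, (K−S)⁺=0.0000, hold=1.3909 ⇒ V=1.3909 continue  boundary S*=96.5918
step 2: (k=2,j=0): S=106.8581, (K−S)⁺=34.2319, hold=34.6957 ⇒ V=34.6957 continue | (k=2,j=1): S=130.7800, (K−S)⁺=10.3100, hold=16.7522 ⇒ V=16.7522 continue | (k=2,j=2): S=160.0572, (K−S)⁺=0.0000, hold=5.1093 ⇒ V=5.1093 continue  boundary S*=-
step 1: (k=1,j=0): S=118.2155, (K−S)⁺=22.8745, hold=25.9173 ⇒ V=25.9173 continue | (k=1,j=1): S=144.6799, (K−S)⁺=0.0000, hold=11.0692 ⇒ V=11.0692 continue  boundary S*=-
step 0: (k=0,j=0): S=130.7800, (K−S)⁺=10.3100, hold=18.6595 ⇒ V=18.6595 continue  boundary S*=-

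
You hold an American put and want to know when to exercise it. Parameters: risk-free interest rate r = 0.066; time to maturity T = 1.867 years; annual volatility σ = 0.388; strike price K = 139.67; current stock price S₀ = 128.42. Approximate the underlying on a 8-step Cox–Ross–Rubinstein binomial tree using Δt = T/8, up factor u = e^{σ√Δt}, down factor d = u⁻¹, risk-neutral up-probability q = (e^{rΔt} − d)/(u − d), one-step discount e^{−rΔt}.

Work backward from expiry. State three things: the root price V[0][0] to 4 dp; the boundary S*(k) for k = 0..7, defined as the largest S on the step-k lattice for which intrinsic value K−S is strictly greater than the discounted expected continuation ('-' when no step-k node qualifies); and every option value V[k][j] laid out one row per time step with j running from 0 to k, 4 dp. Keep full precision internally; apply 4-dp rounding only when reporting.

Δt=0.23337  u=1.20616  d=0.82908  q=0.49444  discount=0.98472
step 8 (expiry): payoffs max(K−S,0) = 111.0015 97.9628 78.9938 51.3975 11.2500 0.0000 0.0000 0.0000 0.0000
step 7: (k=7,j=0): S=34.5786, (K−S)⁺=105.0914, hold=102.9565 ⇒ V=105.0914 exercise | (k=7,j=1): S=50.3055, (K−S)⁺=89.3645, hold=87.2297 ⇒ V=89.3645 exercise | (k=7,j=2): S=73.1850, (K−S)⁺=66.4850, hold=64.3502 ⇒ V=66.4850 exercise | (k=7,j=3): S=106.4705, (K−S)⁺=33.1995, hold=31.0647 ⇒ V=33.1995 exercise | (k=7,j=4): S=154.8946, (K−S)⁺=0.0000, hold=5.6006 ⇒ V=5.6006 continue | (k=7,j=5): S=225.3426, (K−S)⁺=0.0000, hold=0.0000 ⇒ V=0.0000 continue | (k=7,j=6): S=327.8312, (K−S)⁺=0.0000, hold=0.0000 ⇒ V=0.0000 continue | (k=7,j=7): S=476.9330, (K−S)⁺=0.0000, hold=0.0000 ⇒ V=0.0000 continue  boundary S*=106.4705
step 6: (k=6,j=0): S=41.7072, (K−S)⁺=97.9628, hold=95.8279 ⇒ V=97.9628 exercise | (k=6,j=1): S=60.6762, (K−S)⁺=78.9938, hold=76.8590 ⇒ V=78.9938 exercise | (k=6,j=2): S=88.2725, (K−S)⁺=51.3975, hold=49.2626 ⇒ V=51.3975 exercise | (k=6,j=3): S=128.4200, (K−S)⁺=11.2500, hold=19.2546 ⇒ V=19.2546 continue | (k=6,j=4): S=186.8270, (K−S)⁺=0.0000, hold=2.7882 ⇒ V=2.7882 continue | (k=6,j=5): S=271.7983, (K−S)⁺=0.0000, hold=0.0000 ⇒ V=0.0000 continue | (k=6,j=6): S=395.4156, (K−S)⁺=0.0000, hold=0.0000 ⇒ V=0.0000 continue  boundary S*=88.2725
step 5: (k=5,j=0): S=50.3055, (K−S)⁺=89.3645, hold=87.2297 ⇒ V=89.3645 exercise | (k=5,j=1): S=73.1850, (K−S)⁺=66.4850, hold=64.3502 ⇒ V=66.4850 exercise | (k=5,j=2): S=106.4705, (K−S)⁺=33.1995, hold=34.9620 ⇒ V=34.9620 continue | (k=5,j=3): S=154.8946, (K−S)⁺=0.0000, hold=10.9431 ⇒ V=10.9431 continue | (k=5,j=4): S=225.3426, (K−S)⁺=0.0000, hold=1.3880 ⇒ V=1.3880 continue | (k=5,j=5): S=327.8312, (K−S)⁺=0.0000, hold=0.0000 ⇒ V=0.0000 continue  boundary S*=73.1850
step 4: (k=4,j=0): S=60.6762, (K−S)⁺=78.9938, hold=76.8590 ⇒ V=78.9938 exercise | (k=4,j=1): S=88.2725, (K−S)⁺=51.3975, hold=50.1208 ⇒ V=51.3975 exercise | (k=4,j=2): S=128.4200, (K−S)⁺=11.2500, hold=22.7332 ⇒ V=22.7332 continue | (k=4,j=3): S=186.8270, (K−S)⁺=0.0000, hold=6.1236 ⇒ V=6.1236 continue | (k=4,j=4): S=271.7983, (K−S)⁺=0.0000, hold=0.6910 ⇒ V=0.6910 continue  boundary S*=88.2725
step 3: (k=3,j=0): S=73.1850, (K−S)⁺=66.4850, hold=64.3502 ⇒ V=66.4850 exercise | (k=3,j=1): S=106.4705, (K−S)⁺=33.1995, hold=36.6557 ⇒ V=36.6557 continue | (k=3,j=2): S=154.8946, (K−S)⁺=0.0000, hold=14.2988 ⇒ V=14.2988 continue | (k=3,j=3): S=225.3426, (K−S)⁺=0.0000, hold=3.3850 ⇒ V=3.3850 continue  boundary S*=73.1850
step 2: (k=2,j=0): S=88.2725, (K−S)⁺=51.3975, hold=50.9454 ⇒ V=51.3975 exercise | (k=2,j=1): S=128.4200, (K−S)⁺=11.2500, hold=25.2102 ⇒ V=25.2102 continue | (k=2,j=2): S=186.8270, (K−S)⁺=0.0000, hold=8.7665 ⇒ V=8.7665 continue  boundary S*=88.2725
step 1: (k=1,j=0): S=106.4705, (K−S)⁺=33.1995, hold=37.8617 ⇒ V=37.8617 continue | (k=1,j=1): S=154.8946, (K−S)⁺=0.0000, hold=16.8187 ⇒ V=16.8187 continue  boundary S*=-
step 0: (k=0,j=0): S=128.4200, (K−S)⁺=11.2500, hold=27.0375 ⇒ V=27.0375 continue  boundary S*=-

price = 27.0375
boundary = - - 88.2725 73.1850 88.2725 73.1850 88.2725 106.4705
tree:
27.0375
37.8617 16.8187
51.3975 25.2102 8.7665
66.4850 36.6557 14.2988 3.3850
78.9938 51.3975 22.7332 6.1236 0.6910
89.3645 66.4850 34.9620 10.9431 1.3880 0.0000
97.9628 78.9938 51.3975 19.2546 2.7882 0.0000 0.0000
105.0914 89.3645 66.4850 33.1995 5.6006 0.0000 0.0000 0.0000
111.0015 97.9628 78.9938 51.3975 11.2500 0.0000 0.0000 0.0000 0.0000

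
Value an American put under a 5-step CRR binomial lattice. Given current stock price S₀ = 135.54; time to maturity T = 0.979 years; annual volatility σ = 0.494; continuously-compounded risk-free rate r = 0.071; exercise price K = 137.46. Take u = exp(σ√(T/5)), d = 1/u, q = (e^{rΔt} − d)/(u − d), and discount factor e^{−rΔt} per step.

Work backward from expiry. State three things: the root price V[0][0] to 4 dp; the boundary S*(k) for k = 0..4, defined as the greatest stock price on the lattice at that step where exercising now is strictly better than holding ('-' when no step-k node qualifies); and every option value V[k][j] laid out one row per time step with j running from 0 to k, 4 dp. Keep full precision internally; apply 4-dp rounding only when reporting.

Δt=0.19580, u=1.24432, d=0.80365, q=0.47734, disc=e^(-rΔt)=0.98619
k=5 terminal: V=max(K-S,0) → 92.0238 67.1093 28.5333 0.0000 0.0000 0.0000
k=4: j=0 S=56.5373 intr=80.9227 cont=79.0250 V=80.9227[EX]; j=1 S=87.5389 intr=49.9211 cont=48.0233 V=49.9211[EX]; j=2 S=135.5400 intr=1.9200 cont=14.7074 V=14.7074[hold]; j=3 S=209.8619 intr=0.0000 cont=0.0000 V=0.0000[hold]; j=4 S=324.9375 intr=0.0000 cont=0.0000 V=0.0000[hold]  S*(4)=87.5389
k=3: j=0 S=70.3507 intr=67.1093 cont=65.2116 V=67.1093[EX]; j=1 S=108.9267 intr=28.5333 cont=32.6552 V=32.6552[hold]; j=2 S=168.6555 intr=0.0000 cont=7.5809 V=7.5809[hold]; j=3 S=261.1360 intr=0.0000 cont=0.0000 V=0.0000[hold]  S*(3)=70.3507
k=2: j=0 S=87.5389 intr=49.9211 cont=49.9637 V=49.9637[hold]; j=1 S=135.5400 intr=1.9200 cont=20.4008 V=20.4008[hold]; j=2 S=209.8619 intr=0.0000 cont=3.9076 V=3.9076[hold]  S*(2)=-
k=1: j=0 S=108.9267 intr=28.5333 cont=35.3573 V=35.3573[hold]; j=1 S=168.6555 intr=0.0000 cont=12.3550 V=12.3550[hold]  S*(1)=-
k=0: j=0 S=135.5400 intr=1.9200 cont=24.0409 V=24.0409[hold]  S*(0)=-

price = 24.0409
boundary = - - - 70.3507 87.5389
tree:
24.0409
35.3573 12.3550
49.9637 20.4008 3.9076
67.1093 32.6552 7.5809 0.0000
80.9227 49.9211 14.7074 0.0000 0.0000
92.0238 67.1093 28.5333 0.0000 0.0000 0.0000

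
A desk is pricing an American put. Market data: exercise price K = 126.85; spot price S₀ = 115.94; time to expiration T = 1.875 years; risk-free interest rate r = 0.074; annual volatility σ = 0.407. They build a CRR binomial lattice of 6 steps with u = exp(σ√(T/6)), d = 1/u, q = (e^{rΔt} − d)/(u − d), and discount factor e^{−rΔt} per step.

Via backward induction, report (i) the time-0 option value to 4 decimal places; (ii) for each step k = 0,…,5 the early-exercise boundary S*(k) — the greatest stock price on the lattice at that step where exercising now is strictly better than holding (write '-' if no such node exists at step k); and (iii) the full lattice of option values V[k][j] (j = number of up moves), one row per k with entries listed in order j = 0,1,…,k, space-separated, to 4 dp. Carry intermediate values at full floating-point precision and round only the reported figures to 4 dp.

Δt=0.31250  u=1.25548  d=0.79651  q=0.49434  discount=0.97714
step 6 (expiry): payoffs max(K−S,0) = 97.2447 80.1851 53.2950 10.9100 0.0000 0.0000 0.0000
step 5: (k=5,j=0): S=37.1689, (K−S)⁺=89.6811, hold=86.7813 ⇒ V=89.6811 exercise | (k=5,j=1): S=58.5870, (K−S)⁺=68.2630, hold=65.3632 ⇒ V=68.2630 exercise | (k=5,j=2): S=92.3470, (K−S)⁺=34.5030, hold=31.6033 ⇒ V=34.5030 exercise | (k=5,j=3): S=145.5606, (K−S)⁺=0.0000, hold=5.3907 ⇒ V=5.3907 continue | (k=5,j=4): S=229.4379, (K−S)⁺=0.0000, hold=0.0000 ⇒ V=0.0000 continue | (k=5,j=5): S=361.6484, (K−S)⁺=0.0000, hold=0.0000 ⇒ V=0.0000 continue  boundary S*=92.3470
step 4: (k=4,j=0): S=46.6649, (K−S)⁺=80.1851, hold=77.2853 ⇒ V=80.1851 exercise | (k=4,j=1): S=73.5550, (K−S)⁺=53.2950, hold=50.3953 ⇒ V=53.2950 exercise | (k=4,j=2): S=115.9400, (K−S)⁺=10.9100, hold=19.6520 ⇒ V=19.6520 continue | (k=4,j=3): S=182.7488, (K−S)⁺=0.0000, hold=2.6636 ⇒ V=2.6636 continue | (k=4,j=4): S=288.0553, (K−S)⁺=0.0000, hold=0.0000 ⇒ V=0.0000 continue  boundary S*=73.5550
step 3: (k=3,j=0): S=58.5870, (K−S)⁺=68.2630, hold=65.3632 ⇒ V=68.2630 exercise | (k=3,j=1): S=92.3470, (K−S)⁺=34.5030, hold=35.8260 ⇒ V=35.8260 continue | (k=3,j=2): S=145.5606, (K−S)⁺=0.0000, hold=10.9968 ⇒ V=10.9968 continue | (k=3,j=3): S=229.4379, (K−S)⁺=0.0000, hold=1.3161 ⇒ V=1.3161 continue  boundary S*=58.5870
step 2: (k=2,j=0): S=73.5550, (K−S)⁺=53.2950, hold=51.0343 ⇒ V=53.2950 exercise | (k=2,j=1): S=115.9400, (K−S)⁺=10.9100, hold=23.0136 ⇒ V=23.0136 continue | (k=2,j=2): S=182.7488, (K−S)⁺=0.0000, hold=6.0693 ⇒ V=6.0693 continue  boundary S*=73.5550
step 1: (k=1,j=0): S=92.3470, (K−S)⁺=34.5030, hold=37.4498 ⇒ V=37.4498 continue | (k=1,j=1): S=145.5606, (K−S)⁺=0.0000, hold=14.3028 ⇒ V=14.3028 continue  boundary S*=-
step 0: (k=0,j=0): S=115.9400, (K−S)⁺=10.9100, hold=25.4129 ⇒ V=25.4129 continue  boundary S*=-

price = 25.4129
boundary = - - 73.5550 58.5870 73.5550 92.3470
tree:
25.4129
37.4498 14.3028
53.2950 23.0136 6.0693
68.2630 35.8260 10.9968 1.3161
80.1851 53.2950 19.6520 2.6636 0.0000
89.6811 68.2630 34.5030 5.3907 0.0000 0.0000
97.2447 80.1851 53.2950 10.9100 0.0000 0.0000 0.0000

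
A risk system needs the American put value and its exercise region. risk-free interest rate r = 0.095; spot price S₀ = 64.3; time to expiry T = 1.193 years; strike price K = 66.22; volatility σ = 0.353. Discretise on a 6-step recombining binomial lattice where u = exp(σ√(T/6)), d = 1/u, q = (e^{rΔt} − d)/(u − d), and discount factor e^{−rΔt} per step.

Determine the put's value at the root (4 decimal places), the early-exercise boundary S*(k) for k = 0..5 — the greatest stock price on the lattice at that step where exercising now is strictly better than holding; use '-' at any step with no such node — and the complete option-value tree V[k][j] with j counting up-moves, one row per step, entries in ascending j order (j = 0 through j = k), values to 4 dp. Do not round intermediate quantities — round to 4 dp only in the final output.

Δt=0.19883  u=1.17047  d=0.85436  q=0.52105  discount=0.98129
step 6 (expiry): payoffs max(K−S,0) = 41.2137 31.9614 19.2857 1.9200 0.0000 0.0000 0.0000
step 5: (k=5,j=0): S=29.2691, (K−S)⁺=36.9509, hold=35.7118 ⇒ V=36.9509 exercise | (k=5,j=1): S=40.0987, (K−S)⁺=26.1213, hold=24.8822 ⇒ V=26.1213 exercise | (k=5,j=2): S=54.9352, (K−S)⁺=11.2848, hold=10.0457 ⇒ V=11.2848 exercise | (k=5,j=3): S=75.2612, (K−S)⁺=0.0000, hold=0.9024 ⇒ V=0.9024 continue | (k=5,j=4): S=103.1078, (K−S)⁺=0.0000, hold=0.0000 ⇒ V=0.0000 continue | (k=5,j=5): S=141.2577, (K−S)⁺=0.0000, hold=0.0000 ⇒ V=0.0000 continue  boundary S*=54.9352
step 4: (k=4,j=0): S=34.2586, (K−S)⁺=31.9614, hold=30.7223 ⇒ V=31.9614 exercise | (k=4,j=1): S=46.9343, (K−S)⁺=19.2857, hold=18.0466 ⇒ V=19.2857 exercise | (k=4,j=2): S=64.3000, (K−S)⁺=1.9200, hold=5.7651 ⇒ V=5.7651 continue | (k=4,j=3): S=88.0910, (K−S)⁺=0.0000, hold=0.4241 ⇒ V=0.4241 continue | (k=4,j=4): S=120.6846, (K−S)⁺=0.0000, hold=0.0000 ⇒ V=0.0000 continue  boundary S*=46.9343
step 3: (k=3,j=0): S=40.0987, (K−S)⁺=26.1213, hold=24.8822 ⇒ V=26.1213 exercise | (k=3,j=1): S=54.9352, (K−S)⁺=11.2848, hold=12.0117 ⇒ V=12.0117 continue | (k=3,j=2): S=75.2612, (K−S)⁺=0.0000, hold=2.9263 ⇒ V=2.9263 continue | (k=3,j=3): S=103.1078, (K−S)⁺=0.0000, hold=0.1993 ⇒ V=0.1993 continue  boundary S*=40.0987
step 2: (k=2,j=0): S=46.9343, (K−S)⁺=19.2857, hold=18.4182 ⇒ V=19.2857 exercise | (k=2,j=1): S=64.3000, (K−S)⁺=1.9200, hold=7.1416 ⇒ V=7.1416 continue | (k=2,j=2): S=88.0910, (K−S)⁺=0.0000, hold=1.4773 ⇒ V=1.4773 continue  boundary S*=46.9343
step 1: (k=1,j=0): S=54.9352, (K−S)⁺=11.2848, hold=12.7155 ⇒ V=12.7155 continue | (k=1,j=1): S=75.2612, (K−S)⁺=0.0000, hold=4.1118 ⇒ V=4.1118 continue  boundary S*=-
step 0: (k=0,j=0): S=64.3000, (K−S)⁺=1.9200, hold=8.0785 ⇒ V=8.0785 continue  boundary S*=-

price = 8.0785
boundary = - - 46.9343 40.0987 46.9343 54.9352
tree:
8.0785
12.7155 4.1118
19.2857 7.1416 1.4773
26.1213 12.0117 2.9263 0.1993
31.9614 19.2857 5.7651 0.4241 0.0000
36.9509 26.1213 11.2848 0.9024 0.0000 0.0000
41.2137 31.9614 19.2857 1.9200 0.0000 0.0000 0.0000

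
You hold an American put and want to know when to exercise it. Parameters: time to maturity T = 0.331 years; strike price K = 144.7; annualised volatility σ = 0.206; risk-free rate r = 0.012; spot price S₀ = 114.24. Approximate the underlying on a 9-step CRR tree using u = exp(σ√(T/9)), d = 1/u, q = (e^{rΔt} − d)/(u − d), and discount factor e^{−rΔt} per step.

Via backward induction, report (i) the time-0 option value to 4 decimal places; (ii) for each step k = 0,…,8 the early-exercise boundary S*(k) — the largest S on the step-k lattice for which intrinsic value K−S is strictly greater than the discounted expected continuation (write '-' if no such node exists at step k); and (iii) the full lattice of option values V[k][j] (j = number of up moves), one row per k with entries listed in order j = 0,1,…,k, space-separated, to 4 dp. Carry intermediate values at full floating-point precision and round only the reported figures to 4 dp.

Δt=0.03678, u=1.04030, d=0.96126, q=0.49571, disc=e^(-rΔt)=0.99956
k=9 terminal: V=max(K-S,0) → 64.6421 58.0600 50.9368 43.2279 34.8851 25.8565 16.0856 5.5114 0.0000 0.0000
k=8: j=0 S=83.2839 intr=61.4161 cont=61.3522 V=61.4161[EX]; j=1 S=90.1313 intr=54.5687 cont=54.5049 V=54.5687[EX]; j=2 S=97.5416 intr=47.1584 cont=47.0946 V=47.1584[EX]; j=3 S=105.5611 intr=39.1389 cont=39.0750 V=39.1389[EX]; j=4 S=114.2400 intr=30.4600 cont=30.3962 V=30.4600[EX]; j=5 S=123.6324 intr=21.0676 cont=21.0037 V=21.0676[EX]; j=6 S=133.7971 intr=10.9029 cont=10.8391 V=10.9029[EX]; j=7 S=144.7974 intr=0.0000 cont=2.7781 V=2.7781[hold]; j=8 S=156.7022 intr=0.0000 cont=0.0000 V=0.0000[hold]  S*(8)=133.7971
k=7: j=0 S=86.6400 intr=58.0600 cont=57.9962 V=58.0600[EX]; j=1 S=93.7632 intr=50.9368 cont=50.8729 V=50.9368[EX]; j=2 S=101.4721 intr=43.2279 cont=43.1640 V=43.2279[EX]; j=3 S=109.8149 intr=34.8851 cont=34.8213 V=34.8851[EX]; j=4 S=118.8435 intr=25.8565 cont=25.7927 V=25.8565[EX]; j=5 S=128.6144 intr=16.0856 cont=16.0218 V=16.0856[EX]; j=6 S=139.1886 intr=5.5114 cont=6.8723 V=6.8723[hold]; j=7 S=150.6323 intr=0.0000 cont=1.4003 V=1.4003[hold]  S*(7)=128.6144
k=6: j=0 S=90.1313 intr=54.5687 cont=54.5049 V=54.5687[EX]; j=1 S=97.5416 intr=47.1584 cont=47.0946 V=47.1584[EX]; j=2 S=105.5611 intr=39.1389 cont=39.0750 V=39.1389[EX]; j=3 S=114.2400 intr=30.4600 cont=30.3962 V=30.4600[EX]; j=4 S=123.6324 intr=21.0676 cont=21.0037 V=21.0676[EX]; j=5 S=133.7971 intr=10.9029 cont=11.5134 V=11.5134[hold]; j=6 S=144.7974 intr=0.0000 cont=4.1580 V=4.1580[hold]  S*(6)=123.6324
k=5: j=0 S=93.7632 intr=50.9368 cont=50.8729 V=50.9368[EX]; j=1 S=101.4721 intr=43.2279 cont=43.1640 V=43.2279[EX]; j=2 S=109.8149 intr=34.8851 cont=34.8213 V=34.8851[EX]; j=3 S=118.8435 intr=25.8565 cont=25.7927 V=25.8565[EX]; j=4 S=128.6144 intr=16.0856 cont=16.3243 V=16.3243[hold]; j=5 S=139.1886 intr=5.5114 cont=7.8638 V=7.8638[hold]  S*(5)=118.8435
k=4: j=0 S=97.5416 intr=47.1584 cont=47.0946 V=47.1584[EX]; j=1 S=105.5611 intr=39.1389 cont=39.0750 V=39.1389[EX]; j=2 S=114.2400 intr=30.4600 cont=30.3962 V=30.4600[EX]; j=3 S=123.6324 intr=21.0676 cont=21.1220 V=21.1220[hold]; j=4 S=133.7971 intr=10.9029 cont=12.1250 V=12.1250[hold]  S*(4)=114.2400
k=3: j=0 S=101.4721 intr=43.2279 cont=43.1640 V=43.2279[EX]; j=1 S=109.8149 intr=34.8851 cont=34.8213 V=34.8851[EX]; j=2 S=118.8435 intr=25.8565 cont=25.8196 V=25.8565[EX]; j=3 S=128.6144 intr=16.0856 cont=16.6547 V=16.6547[hold]  S*(3)=118.8435
k=2: j=0 S=105.5611 intr=39.1389 cont=39.0750 V=39.1389[EX]; j=1 S=114.2400 intr=30.4600 cont=30.3962 V=30.4600[EX]; j=2 S=123.6324 intr=21.0676 cont=21.2857 V=21.2857[hold]  S*(2)=114.2400
k=1: j=0 S=109.8149 intr=34.8851 cont=34.8213 V=34.8851[EX]; j=1 S=118.8435 intr=25.8565 cont=25.9008 V=25.9008[hold]  S*(1)=109.8149
k=0: j=0 S=114.2400 intr=30.4600 cont=30.4181 V=30.4600[EX]  S*(0)=114.2400

price = 30.4600
boundary = 114.2400 109.8149 114.2400 118.8435 114.2400 118.8435 123.6324 128.6144 133.7971
tree:
30.4600
34.8851 25.9008
39.1389 30.4600 21.2857
43.2279 34.8851 25.8565 16.6547
47.1584 39.1389 30.4600 21.1220 12.1250
50.9368 43.2279 34.8851 25.8565 16.3243 7.8638
54.5687 47.1584 39.1389 30.4600 21.0676 11.5134 4.1580
58.0600 50.9368 43.2279 34.8851 25.8565 16.0856 6.8723 1.4003
61.4161 54.5687 47.1584 39.1389 30.4600 21.0676 10.9029 2.7781 0.0000
64.6421 58.0600 50.9368 43.2279 34.8851 25.8565 16.0856 5.5114 0.0000 0.0000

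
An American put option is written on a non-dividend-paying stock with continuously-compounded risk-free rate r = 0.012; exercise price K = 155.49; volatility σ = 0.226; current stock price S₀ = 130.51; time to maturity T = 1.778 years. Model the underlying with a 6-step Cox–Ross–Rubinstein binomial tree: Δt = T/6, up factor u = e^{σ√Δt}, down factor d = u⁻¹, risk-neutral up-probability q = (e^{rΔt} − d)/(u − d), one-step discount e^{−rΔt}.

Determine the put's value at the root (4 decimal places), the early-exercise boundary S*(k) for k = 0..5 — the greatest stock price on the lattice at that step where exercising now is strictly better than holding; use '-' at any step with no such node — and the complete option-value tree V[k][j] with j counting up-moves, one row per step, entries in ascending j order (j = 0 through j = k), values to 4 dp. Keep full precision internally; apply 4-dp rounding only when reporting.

Δt=0.29633, u=1.13091, d=0.88424, q=0.48372, disc=e^(-rΔt)=0.99645
k=6 terminal: V=max(K-S,0) → 93.1071 75.7043 53.4467 24.9800 0.0000 0.0000 0.0000
k=5: j=0 S=70.5497 intr=84.9403 cont=84.3884 V=84.9403[EX]; j=1 S=90.2308 intr=65.2592 cont=64.7073 V=65.2592[EX]; j=2 S=115.4022 intr=40.0878 cont=39.5359 V=40.0878[EX]; j=3 S=147.5956 intr=7.8944 cont=12.8508 V=12.8508[hold]; j=4 S=188.7700 intr=0.0000 cont=0.0000 V=0.0000[hold]; j=5 S=241.4307 intr=0.0000 cont=0.0000 V=0.0000[hold]  S*(5)=115.4022
k=4: j=0 S=79.7857 intr=75.7043 cont=75.1524 V=75.7043[EX]; j=1 S=102.0433 intr=53.4467 cont=52.8948 V=53.4467[EX]; j=2 S=130.5100 intr=24.9800 cont=26.8171 V=26.8171[hold]; j=3 S=166.9180 intr=0.0000 cont=6.6110 V=6.6110[hold]; j=4 S=213.4827 intr=0.0000 cont=0.0000 V=0.0000[hold]  S*(4)=102.0433
k=3: j=0 S=90.2308 intr=65.2592 cont=64.7073 V=65.2592[EX]; j=1 S=115.4022 intr=40.0878 cont=40.4214 V=40.4214[hold]; j=2 S=147.5956 intr=7.8944 cont=16.9824 V=16.9824[hold]; j=3 S=188.7700 intr=0.0000 cont=3.4010 V=3.4010[hold]  S*(3)=90.2308
k=2: j=0 S=102.0433 intr=53.4467 cont=53.0556 V=53.4467[EX]; j=1 S=130.5100 intr=24.9800 cont=28.9802 V=28.9802[hold]; j=2 S=166.9180 intr=0.0000 cont=10.3758 V=10.3758[hold]  S*(2)=102.0433
k=1: j=0 S=115.4022 intr=40.0878 cont=41.4640 V=41.4640[hold]; j=1 S=147.5956 intr=7.8944 cont=19.9099 V=19.9099[hold]  S*(1)=-
k=0: j=0 S=130.5100 intr=24.9800 cont=30.9276 V=30.9276[hold]  S*(0)=-

price = 30.9276
boundary = - - 102.0433 90.2308 102.0433 115.4022
tree:
30.9276
41.4640 19.9099
53.4467 28.9802 10.3758
65.2592 40.4214 16.9824 3.4010
75.7043 53.4467 26.8171 6.6110 0.0000
84.9403 65.2592 40.0878 12.8508 0.0000 0.0000
93.1071 75.7043 53.4467 24.9800 0.0000 0.0000 0.0000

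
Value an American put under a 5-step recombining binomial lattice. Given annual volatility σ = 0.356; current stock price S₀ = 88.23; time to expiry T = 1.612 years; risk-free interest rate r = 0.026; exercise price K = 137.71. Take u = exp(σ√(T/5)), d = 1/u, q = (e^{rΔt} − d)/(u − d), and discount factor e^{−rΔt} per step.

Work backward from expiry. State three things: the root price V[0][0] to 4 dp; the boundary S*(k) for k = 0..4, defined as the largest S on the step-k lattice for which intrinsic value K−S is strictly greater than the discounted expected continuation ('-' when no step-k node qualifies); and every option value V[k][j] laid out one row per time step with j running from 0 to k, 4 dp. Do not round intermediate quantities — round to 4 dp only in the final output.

Δt=0.32240  u=1.22402  d=0.81698  q=0.47032  discount=0.99165
step 5 (expiry): payoffs max(K−S,0) = 105.5971 89.5979 65.6276 29.7150 0.0000 0.0000
step 4: (k=4,j=0): S=39.3067, (K−S)⁺=98.4033, hold=97.2537 ⇒ V=98.4033 exercise | (k=4,j=1): S=58.8900, (K−S)⁺=78.8200, hold=77.6705 ⇒ V=78.8200 exercise | (k=4,j=2): S=88.2300, (K−S)⁺=49.4800, hold=48.3305 ⇒ V=49.4800 exercise | (k=4,j=3): S=132.1877, (K−S)⁺=5.5223, hold=15.6081 ⇒ V=15.6081 continue | (k=4,j=4): S=198.0458, (K−S)⁺=0.0000, hold=0.0000 ⇒ V=0.0000 continue  boundary S*=88.2300
step 3: (k=3,j=0): S=48.1121, (K−S)⁺=89.5979, hold=88.4484 ⇒ V=89.5979 exercise | (k=3,j=1): S=72.0824, (K−S)⁺=65.6276, hold=64.4781 ⇒ V=65.6276 exercise | (k=3,j=2): S=107.9950, (K−S)⁺=29.7150, hold=33.2694 ⇒ V=33.2694 continue | (k=3,j=3): S=161.7999, (K−S)⁺=0.0000, hold=8.1984 ⇒ V=8.1984 continue  boundary S*=72.0824
step 2: (k=2,j=0): S=58.8900, (K−S)⁺=78.8200, hold=77.6705 ⇒ V=78.8200 exercise | (k=2,j=1): S=88.2300, (K−S)⁺=49.4800, hold=49.9882 ⇒ V=49.9882 continue | (k=2,j=2): S=132.1877, (K−S)⁺=5.5223, hold=21.2988 ⇒ V=21.2988 continue  boundary S*=58.8900
step 1: (k=1,j=0): S=72.0824, (K−S)⁺=65.6276, hold=64.7152 ⇒ V=65.6276 exercise | (k=1,j=1): S=107.9950, (K−S)⁺=29.7150, hold=36.1905 ⇒ V=36.1905 continue  boundary S*=72.0824
step 0: (k=0,j=0): S=88.2300, (K−S)⁺=49.4800, hold=51.3506 ⇒ V=51.3506 continue  boundary S*=-

price = 51.3506
boundary = - 72.0824 58.8900 72.0824 88.2300
tree:
51.3506
65.6276 36.1905
78.8200 49.9882 21.2988
89.5979 65.6276 33.2694 8.1984
98.4033 78.8200 49.4800 15.6081 0.0000
105.5971 89.5979 65.6276 29.7150 0.0000 0.0000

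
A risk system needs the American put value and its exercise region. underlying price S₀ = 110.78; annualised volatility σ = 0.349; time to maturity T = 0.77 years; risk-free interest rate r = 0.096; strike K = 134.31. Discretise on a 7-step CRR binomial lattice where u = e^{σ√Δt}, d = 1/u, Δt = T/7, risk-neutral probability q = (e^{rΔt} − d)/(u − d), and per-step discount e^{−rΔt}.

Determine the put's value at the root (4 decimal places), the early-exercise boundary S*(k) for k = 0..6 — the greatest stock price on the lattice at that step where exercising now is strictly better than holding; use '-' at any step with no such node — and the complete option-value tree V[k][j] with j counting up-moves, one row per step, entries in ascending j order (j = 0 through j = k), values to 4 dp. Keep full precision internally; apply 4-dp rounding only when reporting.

price = 25.6286
boundary = - 98.6715 87.8865 98.6715 87.8865 98.6715 110.7800
tree:
25.6286
35.6385 16.7977
46.4235 24.9281 9.5425
56.0297 35.6385 15.4280 4.2367
64.5859 46.4235 24.0333 7.7006 1.0856
72.2069 56.0297 35.6385 13.6783 2.2708 0.0000
78.9950 64.5859 46.4235 23.5300 4.7500 0.0000 0.0000
85.0410 72.2069 56.0297 35.6385 9.9356 0.0000 0.0000 0.0000

Δt=0.11000, u=1.12272, d=0.89070, q=0.51685, disc=e^(-rΔt)=0.98950
k=7 terminal: V=max(K-S,0) → 85.0410 72.2069 56.0297 35.6385 9.9356 0.0000 0.0000 0.0000
k=6: j=0 S=55.3150 intr=78.9950 cont=77.5841 V=78.9950[EX]; j=1 S=69.7241 intr=64.5859 cont=63.1751 V=64.5859[EX]; j=2 S=87.8865 intr=46.4235 cont=45.0127 V=46.4235[EX]; j=3 S=110.7800 intr=23.5300 cont=22.1191 V=23.5300[EX]; j=4 S=139.6371 intr=0.0000 cont=4.7500 V=4.7500[hold]; j=5 S=176.0111 intr=0.0000 cont=0.0000 V=0.0000[hold]; j=6 S=221.8602 intr=0.0000 cont=0.0000 V=0.0000[hold]  S*(6)=110.7800
k=5: j=0 S=62.1031 intr=72.2069 cont=70.7961 V=72.2069[EX]; j=1 S=78.2803 intr=56.0297 cont=54.6189 V=56.0297[EX]; j=2 S=98.6715 intr=35.6385 cont=34.2277 V=35.6385[EX]; j=3 S=124.3744 intr=9.9356 cont=13.6783 V=13.6783[hold]; j=4 S=156.7727 intr=0.0000 cont=2.2708 V=2.2708[hold]; j=5 S=197.6104 intr=0.0000 cont=0.0000 V=0.0000[hold]  S*(5)=98.6715
k=4: j=0 S=69.7241 intr=64.5859 cont=63.1751 V=64.5859[EX]; j=1 S=87.8865 intr=46.4235 cont=45.0127 V=46.4235[EX]; j=2 S=110.7800 intr=23.5300 cont=24.0333 V=24.0333[hold]; j=3 S=139.6371 intr=0.0000 cont=7.7006 V=7.7006[hold]; j=4 S=176.0111 intr=0.0000 cont=1.0856 V=1.0856[hold]  S*(4)=87.8865
k=3: j=0 S=78.2803 intr=56.0297 cont=54.6189 V=56.0297[EX]; j=1 S=98.6715 intr=35.6385 cont=34.4850 V=35.6385[EX]; j=2 S=124.3744 intr=9.9356 cont=15.4280 V=15.4280[hold]; j=3 S=156.7727 intr=0.0000 cont=4.2367 V=4.2367[hold]  S*(3)=98.6715
k=2: j=0 S=87.8865 intr=46.4235 cont=45.0127 V=46.4235[EX]; j=1 S=110.7800 intr=23.5300 cont=24.9281 V=24.9281[hold]; j=2 S=139.6371 intr=0.0000 cont=9.5425 V=9.5425[hold]  S*(2)=87.8865
k=1: j=0 S=98.6715 intr=35.6385 cont=34.9427 V=35.6385[EX]; j=1 S=124.3744 intr=9.9356 cont=16.7977 V=16.7977[hold]  S*(1)=98.6715
k=0: j=0 S=110.7800 intr=23.5300 cont=25.6286 V=25.6286[hold]  S*(0)=-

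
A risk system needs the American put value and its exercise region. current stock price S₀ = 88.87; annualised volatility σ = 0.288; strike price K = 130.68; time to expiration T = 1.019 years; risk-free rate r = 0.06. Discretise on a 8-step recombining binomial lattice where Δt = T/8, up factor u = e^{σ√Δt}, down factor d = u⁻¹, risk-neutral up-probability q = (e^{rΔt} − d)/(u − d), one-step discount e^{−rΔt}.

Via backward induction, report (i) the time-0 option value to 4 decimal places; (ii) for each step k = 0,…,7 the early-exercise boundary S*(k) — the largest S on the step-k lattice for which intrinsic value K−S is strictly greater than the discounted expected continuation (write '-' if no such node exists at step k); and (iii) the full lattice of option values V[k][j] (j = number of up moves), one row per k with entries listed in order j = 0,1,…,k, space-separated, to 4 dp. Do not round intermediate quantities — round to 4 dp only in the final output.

price = 41.8100
boundary = 88.8700 98.4906 88.8700 98.4906 88.8700 98.4906 109.1526 98.4906
tree:
41.8100
50.4908 32.1894
58.3237 41.8100 23.0111
65.3915 50.4908 32.1894 14.5933
71.7689 58.3237 41.8100 22.2032 7.5466
77.5233 65.3915 50.4908 32.1894 13.0020 2.4514
82.7157 71.7689 58.3237 41.8100 21.5274 5.0576 0.0000
87.4008 77.5233 65.3915 50.4908 32.1894 10.4344 0.0000 0.0000
91.6283 82.7157 71.7689 58.3237 41.8100 21.5274 0.0000 0.0000 0.0000

Δt=0.12737, u=1.10825, d=0.90232, q=0.51158, disc=e^(-rΔt)=0.99239
k=8 terminal: V=max(K-S,0) → 91.6283 82.7157 71.7689 58.3237 41.8100 21.5274 0.0000 0.0000 0.0000
k=7: j=0 S=43.2792 intr=87.4008 cont=86.4059 V=87.4008[EX]; j=1 S=53.1567 intr=77.5233 cont=76.5284 V=77.5233[EX]; j=2 S=65.2885 intr=65.3915 cont=64.3966 V=65.3915[EX]; j=3 S=80.1892 intr=50.4908 cont=49.4959 V=50.4908[EX]; j=4 S=98.4906 intr=32.1894 cont=31.1945 V=32.1894[EX]; j=5 S=120.9688 intr=9.7112 cont=10.4344 V=10.4344[hold]; j=6 S=148.5773 intr=0.0000 cont=0.0000 V=0.0000[hold]; j=7 S=182.4868 intr=0.0000 cont=0.0000 V=0.0000[hold]  S*(7)=98.4906
k=6: j=0 S=47.9643 intr=82.7157 cont=81.7207 V=82.7157[EX]; j=1 S=58.9111 intr=71.7689 cont=70.7740 V=71.7689[EX]; j=2 S=72.3563 intr=58.3237 cont=57.3288 V=58.3237[EX]; j=3 S=88.8700 intr=41.8100 cont=40.8151 V=41.8100[EX]; j=4 S=109.1526 intr=21.5274 cont=20.8997 V=21.5274[EX]; j=5 S=134.0643 intr=0.0000 cont=5.0576 V=5.0576[hold]; j=6 S=164.6614 intr=0.0000 cont=0.0000 V=0.0000[hold]  S*(6)=109.1526
k=5: j=0 S=53.1567 intr=77.5233 cont=76.5284 V=77.5233[EX]; j=1 S=65.2885 intr=65.3915 cont=64.3966 V=65.3915[EX]; j=2 S=80.1892 intr=50.4908 cont=49.4959 V=50.4908[EX]; j=3 S=98.4906 intr=32.1894 cont=31.1945 V=32.1894[EX]; j=4 S=120.9688 intr=9.7112 cont=13.0020 V=13.0020[hold]; j=5 S=148.5773 intr=0.0000 cont=2.4514 V=2.4514[hold]  S*(5)=98.4906
k=4: j=0 S=58.9111 intr=71.7689 cont=70.7740 V=71.7689[EX]; j=1 S=72.3563 intr=58.3237 cont=57.3288 V=58.3237[EX]; j=2 S=88.8700 intr=41.8100 cont=40.8151 V=41.8100[EX]; j=3 S=109.1526 intr=21.5274 cont=22.2032 V=22.2032[hold]; j=4 S=134.0643 intr=0.0000 cont=7.5466 V=7.5466[hold]  S*(4)=88.8700
k=3: j=0 S=65.2885 intr=65.3915 cont=64.3966 V=65.3915[EX]; j=1 S=80.1892 intr=50.4908 cont=49.4959 V=50.4908[EX]; j=2 S=98.4906 intr=32.1894 cont=31.5376 V=32.1894[EX]; j=3 S=120.9688 intr=9.7112 cont=14.5933 V=14.5933[hold]  S*(3)=98.4906
k=2: j=0 S=72.3563 intr=58.3237 cont=57.3288 V=58.3237[EX]; j=1 S=88.8700 intr=41.8100 cont=40.8151 V=41.8100[EX]; j=2 S=109.1526 intr=21.5274 cont=23.0111 V=23.0111[hold]  S*(2)=88.8700
k=1: j=0 S=80.1892 intr=50.4908 cont=49.4959 V=50.4908[EX]; j=1 S=98.4906 intr=32.1894 cont=31.9477 V=32.1894[EX]  S*(1)=98.4906
k=0: j=0 S=88.8700 intr=41.8100 cont=40.8151 V=41.8100[EX]  S*(0)=88.8700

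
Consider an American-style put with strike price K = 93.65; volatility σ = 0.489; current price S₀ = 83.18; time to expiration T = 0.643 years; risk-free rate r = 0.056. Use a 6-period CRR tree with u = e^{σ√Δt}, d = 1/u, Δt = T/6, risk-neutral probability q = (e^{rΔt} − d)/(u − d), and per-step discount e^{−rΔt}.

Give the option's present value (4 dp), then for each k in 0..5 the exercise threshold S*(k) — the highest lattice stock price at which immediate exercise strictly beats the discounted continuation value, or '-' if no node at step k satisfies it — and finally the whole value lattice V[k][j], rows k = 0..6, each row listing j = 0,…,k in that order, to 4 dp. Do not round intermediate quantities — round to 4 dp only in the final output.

price = 18.3451
boundary = - - - 51.4580 60.3913 70.8756
tree:
18.3451
25.1885 11.1260
33.3175 16.6558 5.2461
42.1920 24.0753 8.7882 1.4560
49.8040 33.2587 14.3809 2.8104 0.0000
56.2899 42.1920 22.7744 5.4245 0.0000 0.0000
61.8164 49.8040 33.2587 10.4700 0.0000 0.0000 0.0000

Δt=0.10717  u=1.17361  d=0.85208  q=0.47879  discount=0.99402
step 6 (expiry): payoffs max(K−S,0) = 61.8164 49.8040 33.2587 10.4700 0.0000 0.0000 0.0000
step 5: (k=5,j=0): S=37.3601, (K−S)⁺=56.2899, hold=55.7295 ⇒ V=56.2899 exercise | (k=5,j=1): S=51.4580, (K−S)⁺=42.1920, hold=41.6317 ⇒ V=42.1920 exercise | (k=5,j=2): S=70.8756, (K−S)⁺=22.7744, hold=22.2141 ⇒ V=22.7744 exercise | (k=5,j=3): S=97.6205, (K−S)⁺=0.0000, hold=5.4245 ⇒ V=5.4245 continue | (k=5,j=4): S=134.4576, (K−S)⁺=0.0000, hold=0.0000 ⇒ V=0.0000 continue | (k=5,j=5): S=185.1951, (K−S)⁺=0.0000, hold=0.0000 ⇒ V=0.0000 continue  boundary S*=70.8756
step 4: (k=4,j=0): S=43.8460, (K−S)⁺=49.8040, hold=49.2436 ⇒ V=49.8040 exercise | (k=4,j=1): S=60.3913, (K−S)⁺=33.2587, hold=32.6983 ⇒ V=33.2587 exercise | (k=4,j=2): S=83.1800, (K−S)⁺=10.4700, hold=14.3809 ⇒ V=14.3809 continue | (k=4,j=3): S=114.5680, (K−S)⁺=0.0000, hold=2.8104 ⇒ V=2.8104 continue | (k=4,j=4): S=157.8002, (K−S)⁺=0.0000, hold=0.0000 ⇒ V=0.0000 continue  boundary S*=60.3913
step 3: (k=3,j=0): S=51.4580, (K−S)⁺=42.1920, hold=41.6317 ⇒ V=42.1920 exercise | (k=3,j=1): S=70.8756, (K−S)⁺=22.7744, hold=24.0753 ⇒ V=24.0753 continue | (k=3,j=2): S=97.6205, (K−S)⁺=0.0000, hold=8.7882 ⇒ V=8.7882 continue | (k=3,j=3): S=134.4576, (K−S)⁺=0.0000, hold=1.4560 ⇒ V=1.4560 continue  boundary S*=51.4580
step 2: (k=2,j=0): S=60.3913, (K−S)⁺=33.2587, hold=33.3175 ⇒ V=33.3175 continue | (k=2,j=1): S=83.1800, (K−S)⁺=10.4700, hold=16.6558 ⇒ V=16.6558 continue | (k=2,j=2): S=114.5680, (K−S)⁺=0.0000, hold=5.2461 ⇒ V=5.2461 continue  boundary S*=-
step 1: (k=1,j=0): S=70.8756, (K−S)⁺=22.7744, hold=25.1885 ⇒ V=25.1885 continue | (k=1,j=1): S=97.6205, (K−S)⁺=0.0000, hold=11.1260 ⇒ V=11.1260 continue  boundary S*=-
step 0: (k=0,j=0): S=83.1800, (K−S)⁺=10.4700, hold=18.3451 ⇒ V=18.3451 continue  boundary S*=-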